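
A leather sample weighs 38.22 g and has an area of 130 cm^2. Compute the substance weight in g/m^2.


2940.0 g/m^2

Substance weight = mass / area x 10000
SW = 38.22 / 130 x 10000
SW = 2940.0 g/m^2


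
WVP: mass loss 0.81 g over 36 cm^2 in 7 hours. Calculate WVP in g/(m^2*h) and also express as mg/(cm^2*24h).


WVP = 32.14 g/(m^2*h)
Daily rate = 77.14 mg/(cm^2*24h)


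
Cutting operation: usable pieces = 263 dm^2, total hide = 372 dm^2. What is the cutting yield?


Yield = usable / total x 100
Yield = 263 / 372 x 100 = 70.7%


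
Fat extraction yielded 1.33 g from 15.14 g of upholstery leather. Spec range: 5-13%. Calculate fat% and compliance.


Fat% = 1.33 / 15.14 x 100 = 8.8%
Spec range: 5-13%
Compliant: Yes


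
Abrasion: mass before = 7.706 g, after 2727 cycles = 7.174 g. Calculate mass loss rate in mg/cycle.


0.195 mg/cycle


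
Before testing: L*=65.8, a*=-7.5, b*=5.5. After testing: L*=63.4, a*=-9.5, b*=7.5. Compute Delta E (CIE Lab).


dL = 63.4 - 65.8 = -2.4
da = -9.5 - (-7.5) = -2.0
db = 7.5 - 5.5 = 2.0
dE = sqrt((-2.4)^2 + (-2.0)^2 + (2.0)^2) = 3.71


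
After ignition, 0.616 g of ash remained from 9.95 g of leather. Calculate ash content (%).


6.19%

Ash% = 0.616 / 9.95 x 100
Ash% = 6.19%


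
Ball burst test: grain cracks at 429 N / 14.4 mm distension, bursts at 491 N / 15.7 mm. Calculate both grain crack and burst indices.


Crack index = 29.8 N/mm
Burst index = 31.3 N/mm


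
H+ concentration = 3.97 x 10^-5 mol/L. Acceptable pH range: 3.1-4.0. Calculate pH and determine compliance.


pH = -log10(3.97 x 10^-5) = 4.40
Range: 3.1 to 4.0
Compliant: No


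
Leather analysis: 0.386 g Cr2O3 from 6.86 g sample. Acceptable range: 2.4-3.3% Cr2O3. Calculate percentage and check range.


Cr2O3% = 0.386 / 6.86 x 100 = 5.63%
Acceptable range: 2.4 to 3.3%
Within range: No


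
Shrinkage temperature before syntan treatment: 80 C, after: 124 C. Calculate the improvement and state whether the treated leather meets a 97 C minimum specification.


Improvement = 44 C
Meets 97 C spec: Yes


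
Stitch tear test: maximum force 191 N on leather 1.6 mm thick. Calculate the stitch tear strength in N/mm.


Stitch tear strength = force / thickness
STS = 191 / 1.6 = 119.4 N/mm


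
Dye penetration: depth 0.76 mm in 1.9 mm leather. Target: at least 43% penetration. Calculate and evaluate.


Penetration = 0.76 / 1.9 x 100 = 40.0%
Target: 43%
Meets target: No


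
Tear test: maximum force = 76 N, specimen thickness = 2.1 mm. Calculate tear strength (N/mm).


Tear strength = force / thickness
Tear = 76 / 2.1 = 36.2 N/mm


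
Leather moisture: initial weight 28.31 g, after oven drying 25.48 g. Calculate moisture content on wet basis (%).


10.0%

Moisture = 28.31 - 25.48 = 2.83 g
MC = 2.83 / 28.31 x 100 = 10.0%


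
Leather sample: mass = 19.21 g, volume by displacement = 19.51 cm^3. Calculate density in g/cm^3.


0.985 g/cm^3

Density = mass / volume
Density = 19.21 / 19.51 = 0.985 g/cm^3


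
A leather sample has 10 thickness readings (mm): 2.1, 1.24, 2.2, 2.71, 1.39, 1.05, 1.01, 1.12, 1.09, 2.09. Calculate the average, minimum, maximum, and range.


Sum = 16.00
Average = 16.00 / 10 = 1.60 mm
Minimum = 1.01 mm
Maximum = 2.71 mm
Range = 2.71 - 1.01 = 1.70 mm


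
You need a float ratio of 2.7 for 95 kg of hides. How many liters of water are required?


Water = hide weight x target ratio
Water = 95 x 2.7 = 256.5 L


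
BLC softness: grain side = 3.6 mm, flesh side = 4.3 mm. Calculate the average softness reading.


3.95 mm

Average = (3.6 + 4.3) / 2
Average = 3.95 mm


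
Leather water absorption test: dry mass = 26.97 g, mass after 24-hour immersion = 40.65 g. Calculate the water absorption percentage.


50.7%

Water absorbed = 40.65 - 26.97 = 13.68 g
WA% = 13.68 / 26.97 x 100 = 50.7%


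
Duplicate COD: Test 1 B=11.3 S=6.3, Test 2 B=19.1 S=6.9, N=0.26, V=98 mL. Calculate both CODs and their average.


COD1 = 106.1 mg/L
COD2 = 258.9 mg/L
Average = 182.5 mg/L

COD1 = (11.3 - 6.3) x 0.26 x 8000 / 98 = 106.1 mg/L
COD2 = (19.1 - 6.9) x 0.26 x 8000 / 98 = 258.9 mg/L
Average = (106.1 + 258.9) / 2 = 182.5 mg/L


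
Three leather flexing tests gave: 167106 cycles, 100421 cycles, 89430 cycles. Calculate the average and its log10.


Average = 118986 cycles
log10 = 5.08


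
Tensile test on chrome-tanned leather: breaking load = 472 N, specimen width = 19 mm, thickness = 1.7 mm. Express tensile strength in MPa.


Cross-section = 19 x 1.7 = 32.3 mm^2
TS = 472 / 32.3 = 14.61 MPa
(1 N/mm^2 = 1 MPa)


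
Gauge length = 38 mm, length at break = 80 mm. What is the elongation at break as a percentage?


Extension = 80 - 38 = 42 mm
Elongation = 42 / 38 x 100 = 110.5%


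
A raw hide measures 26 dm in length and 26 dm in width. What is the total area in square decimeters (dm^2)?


Area = length x width
Area = 26 x 26 = 676 dm^2


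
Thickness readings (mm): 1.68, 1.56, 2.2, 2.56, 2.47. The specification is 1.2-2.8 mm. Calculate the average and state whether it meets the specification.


Average = 2.09 mm
Within specification: Yes

Sum = 10.47
Average = 10.47 / 5 = 2.09 mm
Specification range: 1.2 to 2.8 mm
Within spec: Yes


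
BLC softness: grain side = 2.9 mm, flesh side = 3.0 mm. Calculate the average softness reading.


Average = (2.9 + 3.0) / 2
Average = 2.95 mm


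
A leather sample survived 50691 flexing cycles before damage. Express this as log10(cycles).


4.70

log10(50691) = 4.70


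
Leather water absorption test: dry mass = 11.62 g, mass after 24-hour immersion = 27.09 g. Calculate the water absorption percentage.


Water absorbed = 27.09 - 11.62 = 15.47 g
WA% = 15.47 / 11.62 x 100 = 133.1%


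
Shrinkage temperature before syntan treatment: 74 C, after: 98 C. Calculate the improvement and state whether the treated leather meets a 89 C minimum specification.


Improvement = 98 - 74 = 24 C
Spec check: 98 C >= 89 C? Yes


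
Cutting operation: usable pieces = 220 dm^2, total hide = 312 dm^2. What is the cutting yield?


70.5%

Yield = usable / total x 100
Yield = 220 / 312 x 100 = 70.5%


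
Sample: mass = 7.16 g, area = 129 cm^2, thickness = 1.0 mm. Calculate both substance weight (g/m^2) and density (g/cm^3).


SW = 7.16 / 129 x 10000 = 555.0 g/m^2
Volume = 129 x 1.0 / 10 = 12.90 cm^3
Density = 7.16 / 12.90 = 0.555 g/cm^3


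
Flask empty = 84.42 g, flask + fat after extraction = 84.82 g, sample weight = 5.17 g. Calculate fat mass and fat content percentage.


Fat mass = 84.82 - 84.42 = 0.40 g
Fat% = 0.40 / 5.17 x 100 = 7.7%


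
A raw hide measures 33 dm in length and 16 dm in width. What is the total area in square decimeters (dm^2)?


Area = length x width
Area = 33 x 16 = 528 dm^2


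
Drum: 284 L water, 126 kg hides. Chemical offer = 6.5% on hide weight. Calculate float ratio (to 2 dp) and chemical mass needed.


Float ratio = 284 / 126 = 2.25
Chemical = 126 x 6.5 / 100 = 8.19 kg


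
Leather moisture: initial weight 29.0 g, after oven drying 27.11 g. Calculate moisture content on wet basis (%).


Moisture = 29.0 - 27.11 = 1.89 g
MC = 1.89 / 29.0 x 100 = 6.5%


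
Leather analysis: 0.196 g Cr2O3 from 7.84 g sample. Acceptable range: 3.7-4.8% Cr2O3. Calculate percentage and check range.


Cr2O3 = 2.50%
Within range: No


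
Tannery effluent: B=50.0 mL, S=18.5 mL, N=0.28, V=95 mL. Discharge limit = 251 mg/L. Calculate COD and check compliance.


COD = 742.7 mg/L
Compliant: No

COD = (50.0 - 18.5) x 0.28 x 8000 / 95 = 742.7 mg/L
Limit: 251 mg/L
Compliant: No


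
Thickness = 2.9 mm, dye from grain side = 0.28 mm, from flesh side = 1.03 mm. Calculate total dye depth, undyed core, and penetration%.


Total dyed = 1.31 mm
Undyed core = 1.59 mm
Penetration = 45.2%


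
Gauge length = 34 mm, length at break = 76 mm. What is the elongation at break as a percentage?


123.5%

Extension = 76 - 34 = 42 mm
Elongation = 42 / 34 x 100 = 123.5%


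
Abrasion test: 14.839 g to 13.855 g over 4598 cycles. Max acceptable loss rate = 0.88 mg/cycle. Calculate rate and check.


Loss = 14.839 - 13.855 = 0.984 g
Rate = 0.984 g / 4598 cycles x 1000 = 0.214 mg/cycle
Max = 0.88 mg/cycle
Passes: Yes


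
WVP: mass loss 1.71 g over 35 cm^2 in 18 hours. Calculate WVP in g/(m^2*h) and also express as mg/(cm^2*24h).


WVP = 27.14 g/(m^2*h)
Daily rate = 65.14 mg/(cm^2*24h)

WVP = 1.71 / (35 x 18) x 10000 = 27.14 g/(m^2*h)
Mass loss in mg = 1.71 x 1000 = 1710 mg
Per cm^2 per 24h in mg: 1710 x 24 / (35 x 18) = 41040 / 630 = 65.14 mg/(cm^2*24h)


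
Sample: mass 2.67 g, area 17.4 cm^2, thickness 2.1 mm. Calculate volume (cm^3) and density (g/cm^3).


Volume = 3.654 cm^3
Density = 0.731 g/cm^3


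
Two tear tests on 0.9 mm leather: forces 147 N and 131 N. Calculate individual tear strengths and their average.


Tear 1 = 163.3 N/mm
Tear 2 = 145.6 N/mm
Average = 154.5 N/mm


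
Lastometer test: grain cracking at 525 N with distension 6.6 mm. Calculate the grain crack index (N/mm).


79.5 N/mm

Grain crack index = force / distension
Index = 525 / 6.6 = 79.5 N/mm


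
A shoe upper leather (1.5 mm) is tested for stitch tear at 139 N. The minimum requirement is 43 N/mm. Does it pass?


STS = 139 / 1.5 = 92.7 N/mm
Minimum required: 43 N/mm
Passes: Yes


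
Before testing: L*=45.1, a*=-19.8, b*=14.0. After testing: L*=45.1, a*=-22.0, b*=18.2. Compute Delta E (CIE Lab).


Delta E = 4.74


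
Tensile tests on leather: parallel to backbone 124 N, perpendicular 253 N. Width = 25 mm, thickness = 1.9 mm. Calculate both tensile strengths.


Area = 25 x 1.9 = 47.5 mm^2
TS (parallel) = 124 / 47.5 = 2.61 N/mm^2
TS (perpendicular) = 253 / 47.5 = 5.33 N/mm^2


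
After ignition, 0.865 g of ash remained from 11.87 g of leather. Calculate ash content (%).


7.29%

Ash% = 0.865 / 11.87 x 100
Ash% = 7.29%


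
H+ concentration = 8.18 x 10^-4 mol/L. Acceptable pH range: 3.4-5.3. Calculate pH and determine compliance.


pH = -log10(8.18 x 10^-4) = 3.09
Range: 3.4 to 5.3
Compliant: No


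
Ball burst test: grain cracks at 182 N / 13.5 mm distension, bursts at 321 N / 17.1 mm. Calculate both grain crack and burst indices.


Crack index = 13.5 N/mm
Burst index = 18.8 N/mm


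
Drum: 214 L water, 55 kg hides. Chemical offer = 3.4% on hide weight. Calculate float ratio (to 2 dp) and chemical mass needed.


Float ratio = 214 / 55 = 3.89
Chemical = 55 x 3.4 / 100 = 1.87 kg


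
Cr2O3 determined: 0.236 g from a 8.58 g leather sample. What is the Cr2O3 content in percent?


2.75%

Cr2O3% = 0.236 / 8.58 x 100
Cr2O3% = 2.75%


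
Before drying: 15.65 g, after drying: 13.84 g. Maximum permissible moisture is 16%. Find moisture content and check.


Moisture content = 11.6%
Acceptable: Yes


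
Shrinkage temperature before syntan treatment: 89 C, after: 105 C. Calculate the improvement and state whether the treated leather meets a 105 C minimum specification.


Improvement = 16 C
Meets 105 C spec: Yes


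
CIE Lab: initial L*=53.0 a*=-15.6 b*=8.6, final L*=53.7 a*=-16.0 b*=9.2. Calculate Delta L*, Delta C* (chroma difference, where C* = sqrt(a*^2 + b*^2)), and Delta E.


Delta L* = 0.7
Delta C* = 0.64
Delta E = 1.00

Delta L* = 53.7 - 53.0 = 0.7
C1* = sqrt((-15.6)^2 + (8.6)^2) = 17.813
C2* = sqrt((-16.0)^2 + (9.2)^2) = 18.456
Delta C* = 18.456 - 17.813 = 0.64
Delta E = sqrt((0.7)^2 + (-0.4)^2 + (0.6)^2) = 1.00


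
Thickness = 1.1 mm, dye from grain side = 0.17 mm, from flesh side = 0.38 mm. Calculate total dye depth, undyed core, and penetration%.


Total dyed = 0.17 + 0.38 = 0.55 mm
Undyed core = 1.1 - 0.55 = 0.55 mm
Penetration = 0.55 / 1.1 x 100 = 50.0%


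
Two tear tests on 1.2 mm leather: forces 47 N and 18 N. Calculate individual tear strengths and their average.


Tear 1 = 39.2 N/mm
Tear 2 = 15.0 N/mm
Average = 27.1 N/mm


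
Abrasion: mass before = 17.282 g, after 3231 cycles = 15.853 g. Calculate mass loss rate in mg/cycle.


Mass loss = 17.282 - 15.853 = 1.429 g
Rate = 1.429 / 3231 x 1000 = 0.442 mg/cycle


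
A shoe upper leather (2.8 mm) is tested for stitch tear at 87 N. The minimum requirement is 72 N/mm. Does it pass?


STS = 31.1 N/mm
Passes: No

STS = 87 / 2.8 = 31.1 N/mm
Minimum required: 72 N/mm
Passes: No


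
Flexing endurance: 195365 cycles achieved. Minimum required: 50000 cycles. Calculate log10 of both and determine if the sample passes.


log10(195365) = 5.29
log10(50000) = 4.70
Passes: Yes


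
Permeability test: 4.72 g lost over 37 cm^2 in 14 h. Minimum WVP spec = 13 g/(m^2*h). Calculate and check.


WVP = 4.72 / (37 x 14) x 10000 = 91.12 g/(m^2*h)
Minimum: 13 g/(m^2*h)
Meets spec: Yes


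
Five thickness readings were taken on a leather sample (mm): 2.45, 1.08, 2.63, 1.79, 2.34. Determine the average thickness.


2.06 mm


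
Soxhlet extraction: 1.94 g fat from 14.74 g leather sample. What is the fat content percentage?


13.2%

Fat content = 1.94 / 14.74 x 100
Fat = 13.2%


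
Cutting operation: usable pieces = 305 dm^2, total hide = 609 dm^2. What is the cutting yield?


50.1%


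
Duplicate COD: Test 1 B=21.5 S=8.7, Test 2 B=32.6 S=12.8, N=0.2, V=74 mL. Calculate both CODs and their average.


COD1 = (21.5 - 8.7) x 0.2 x 8000 / 74 = 276.8 mg/L
COD2 = (32.6 - 12.8) x 0.2 x 8000 / 74 = 428.1 mg/L
Average = (276.8 + 428.1) / 2 = 352.5 mg/L


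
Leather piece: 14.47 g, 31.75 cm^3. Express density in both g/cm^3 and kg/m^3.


Density = 14.47 / 31.75 = 0.456 g/cm^3
Convert: 0.456 x 1000 = 456 kg/m^3


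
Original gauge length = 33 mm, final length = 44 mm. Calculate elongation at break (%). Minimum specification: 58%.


Extension = 44 - 33 = 11 mm
Elongation = 11 / 33 x 100 = 33.3%
Minimum required: 58%
Meets specification: No


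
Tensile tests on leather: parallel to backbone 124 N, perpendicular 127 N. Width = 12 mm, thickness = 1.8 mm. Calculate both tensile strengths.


Parallel = 5.74 N/mm^2
Perpendicular = 5.88 N/mm^2


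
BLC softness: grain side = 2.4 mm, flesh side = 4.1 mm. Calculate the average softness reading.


3.25 mm

Average = (2.4 + 4.1) / 2
Average = 3.25 mm


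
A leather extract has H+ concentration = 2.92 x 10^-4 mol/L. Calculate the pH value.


pH = -log10[H+]
pH = -log10(2.92 x 10^-4) = 3.53


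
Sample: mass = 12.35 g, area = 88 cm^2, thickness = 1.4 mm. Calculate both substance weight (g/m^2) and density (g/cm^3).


Substance weight = 1403.4 g/m^2
Density = 1.002 g/cm^3


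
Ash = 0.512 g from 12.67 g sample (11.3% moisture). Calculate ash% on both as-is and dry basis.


As-is ash = 4.04%
Dry-basis ash = 4.56%


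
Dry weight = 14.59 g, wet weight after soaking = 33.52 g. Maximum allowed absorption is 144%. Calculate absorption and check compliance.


Absorption = 129.7%
Compliant: Yes


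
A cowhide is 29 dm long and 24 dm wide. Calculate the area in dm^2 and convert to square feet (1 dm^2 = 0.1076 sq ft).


Area = 29 x 24 = 696 dm^2
Conversion: 696 x 0.1076 = 74.89 sq ft


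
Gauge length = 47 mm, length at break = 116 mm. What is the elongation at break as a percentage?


Extension = 116 - 47 = 69 mm
Elongation = 69 / 47 x 100 = 146.8%


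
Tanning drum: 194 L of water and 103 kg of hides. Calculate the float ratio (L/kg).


Float ratio = water / hide weight
Ratio = 194 / 103 = 1.9


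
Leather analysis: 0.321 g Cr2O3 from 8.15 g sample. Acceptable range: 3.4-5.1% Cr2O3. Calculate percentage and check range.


Cr2O3 = 3.94%
Within range: Yes

Cr2O3% = 0.321 / 8.15 x 100 = 3.94%
Acceptable range: 3.4 to 5.1%
Within range: Yes


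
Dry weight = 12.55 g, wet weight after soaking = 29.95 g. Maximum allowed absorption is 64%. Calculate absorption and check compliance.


WA = (29.95 - 12.55) / 12.55 x 100 = 138.6%
Maximum allowed: 64%
Compliant: No


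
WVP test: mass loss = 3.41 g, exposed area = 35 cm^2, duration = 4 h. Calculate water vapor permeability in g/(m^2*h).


243.57 g/(m^2*h)


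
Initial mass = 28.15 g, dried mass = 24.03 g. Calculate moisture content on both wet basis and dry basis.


Moisture lost = 28.15 - 24.03 = 4.12 g
Wet basis MC = 4.12 / 28.15 x 100 = 14.6%
Dry basis MC = 4.12 / 24.03 x 100 = 17.1%


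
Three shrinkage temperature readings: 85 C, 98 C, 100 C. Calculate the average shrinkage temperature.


94.3 C

Average = (85 + 98 + 100) / 3
Average = 283 / 3 = 94.3 C


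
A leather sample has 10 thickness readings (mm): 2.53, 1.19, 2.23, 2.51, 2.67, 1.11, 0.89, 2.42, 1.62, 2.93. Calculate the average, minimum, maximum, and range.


Average = 2.01 mm
Min = 0.89 mm
Max = 2.93 mm
Range = 2.04 mm


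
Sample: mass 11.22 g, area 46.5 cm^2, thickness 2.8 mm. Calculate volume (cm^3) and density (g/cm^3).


Volume = 13.020 cm^3
Density = 0.862 g/cm^3


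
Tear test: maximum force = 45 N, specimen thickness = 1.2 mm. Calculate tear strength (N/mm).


37.5 N/mm

Tear strength = force / thickness
Tear = 45 / 1.2 = 37.5 N/mm


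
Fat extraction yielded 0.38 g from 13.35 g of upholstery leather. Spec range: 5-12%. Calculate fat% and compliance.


Fat content = 2.8%
Compliant: No

Fat% = 0.38 / 13.35 x 100 = 2.8%
Spec range: 5-12%
Compliant: No


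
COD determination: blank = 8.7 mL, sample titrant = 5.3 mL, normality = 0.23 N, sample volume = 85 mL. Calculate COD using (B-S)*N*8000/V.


COD = (8.7 - 5.3) x 0.23 x 8000 / 85
COD = 3.4 x 0.23 x 8000 / 85
COD = 73.6 mg/L


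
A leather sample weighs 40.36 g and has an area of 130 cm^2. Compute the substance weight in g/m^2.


3104.6 g/m^2


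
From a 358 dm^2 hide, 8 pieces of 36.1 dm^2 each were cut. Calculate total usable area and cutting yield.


Total usable = 8 x 36.1 = 288.8 dm^2
Yield = 288.8 / 358 x 100 = 80.7%


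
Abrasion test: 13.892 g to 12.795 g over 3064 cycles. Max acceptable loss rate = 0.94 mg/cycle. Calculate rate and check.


Rate = 0.358 mg/cycle
Passes: Yes


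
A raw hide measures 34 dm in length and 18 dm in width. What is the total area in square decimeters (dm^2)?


612 dm^2


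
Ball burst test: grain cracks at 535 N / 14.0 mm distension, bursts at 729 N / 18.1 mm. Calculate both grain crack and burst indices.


Crack index = 535 / 14.0 = 38.2 N/mm
Burst index = 729 / 18.1 = 40.3 N/mm


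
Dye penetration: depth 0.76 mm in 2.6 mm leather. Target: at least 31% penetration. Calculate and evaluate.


Penetration = 29.2%
Meets target: No


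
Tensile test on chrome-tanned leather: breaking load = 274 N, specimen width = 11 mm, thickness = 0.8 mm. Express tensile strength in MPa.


31.14 MPa


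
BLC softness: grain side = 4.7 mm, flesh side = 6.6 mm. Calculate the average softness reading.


Average = (4.7 + 6.6) / 2
Average = 5.65 mm


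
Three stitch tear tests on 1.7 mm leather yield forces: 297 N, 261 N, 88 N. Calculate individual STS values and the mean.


STS1 = 174.7 N/mm
STS2 = 153.5 N/mm
STS3 = 51.8 N/mm
Mean = 126.7 N/mm

STS1 = 297 / 1.7 = 174.7 N/mm
STS2 = 261 / 1.7 = 153.5 N/mm
STS3 = 88 / 1.7 = 51.8 N/mm
Mean = (174.7 + 153.5 + 51.8) / 3 = 126.7 N/mm


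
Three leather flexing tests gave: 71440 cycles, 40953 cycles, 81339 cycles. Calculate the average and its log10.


Average = 64577 cycles
log10 = 4.81

Average = (71440 + 40953 + 81339) / 3 = 64577 cycles
log10(64577) = 4.81


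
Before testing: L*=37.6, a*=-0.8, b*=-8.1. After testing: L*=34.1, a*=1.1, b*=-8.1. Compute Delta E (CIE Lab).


dL = 34.1 - 37.6 = -3.5
da = 1.1 - (-0.8) = 1.9
db = -8.1 - (-8.1) = 0.0
dE = sqrt((-3.5)^2 + (1.9)^2 + (0.0)^2) = 3.98


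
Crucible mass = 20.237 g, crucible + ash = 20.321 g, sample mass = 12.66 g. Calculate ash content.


Ash mass = 20.321 - 20.237 = 0.084 g
Ash% = 0.084 / 12.66 x 100 = 0.66%


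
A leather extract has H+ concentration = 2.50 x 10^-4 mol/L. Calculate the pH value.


pH = -log10[H+]
pH = -log10(2.50 x 10^-4) = 3.60


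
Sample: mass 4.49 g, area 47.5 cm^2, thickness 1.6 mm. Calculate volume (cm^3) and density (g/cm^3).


Thickness in cm = 1.6 / 10 = 0.16 cm
Volume = 47.5 x 0.16 = 7.600 cm^3
Density = 4.49 / 7.600 = 0.591 g/cm^3


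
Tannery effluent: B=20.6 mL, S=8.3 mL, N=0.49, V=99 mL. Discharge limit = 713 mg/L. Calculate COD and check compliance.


COD = 487.0 mg/L
Compliant: Yes

COD = (20.6 - 8.3) x 0.49 x 8000 / 99 = 487.0 mg/L
Limit: 713 mg/L
Compliant: Yes


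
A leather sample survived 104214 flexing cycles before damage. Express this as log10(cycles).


log10(104214) = 5.02


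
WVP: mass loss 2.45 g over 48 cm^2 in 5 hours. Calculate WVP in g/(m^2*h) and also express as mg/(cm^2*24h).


WVP = 102.08 g/(m^2*h)
Daily rate = 245.00 mg/(cm^2*24h)

WVP = 2.45 / (48 x 5) x 10000 = 102.08 g/(m^2*h)
Mass loss in mg = 2.45 x 1000 = 2450 mg
Per cm^2 per 24h in mg: 2450 x 24 / (48 x 5) = 58800 / 240 = 245.00 mg/(cm^2*24h)


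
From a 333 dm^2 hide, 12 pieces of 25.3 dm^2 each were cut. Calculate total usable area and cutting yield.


Total usable = 12 x 25.3 = 303.6 dm^2
Yield = 303.6 / 333 x 100 = 91.2%


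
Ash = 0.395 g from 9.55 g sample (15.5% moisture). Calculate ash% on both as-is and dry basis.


As-is ash = 4.14%
Dry-basis ash = 4.89%


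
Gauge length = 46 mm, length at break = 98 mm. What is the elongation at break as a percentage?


113.0%

Extension = 98 - 46 = 52 mm
Elongation = 52 / 46 x 100 = 113.0%


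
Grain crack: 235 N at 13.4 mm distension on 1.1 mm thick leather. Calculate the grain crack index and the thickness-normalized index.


Crack index = 235 / 13.4 = 17.5 N/mm
Normalized = 17.5 / 1.1 = 15.9 N/mm per mm


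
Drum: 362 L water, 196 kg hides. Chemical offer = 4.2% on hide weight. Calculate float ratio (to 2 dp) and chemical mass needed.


Float ratio = 362 / 196 = 1.85
Chemical = 196 x 4.2 / 100 = 8.232 kg


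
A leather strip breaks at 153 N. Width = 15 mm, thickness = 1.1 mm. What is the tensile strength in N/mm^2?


Cross-sectional area = 15 x 1.1 = 16.5 mm^2
Tensile strength = 153 / 16.5 = 9.27 N/mm^2


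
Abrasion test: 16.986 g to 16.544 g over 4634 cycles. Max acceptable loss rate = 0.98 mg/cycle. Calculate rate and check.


Rate = 0.095 mg/cycle
Passes: Yes

Loss = 16.986 - 16.544 = 0.442 g
Rate = 0.442 g / 4634 cycles x 1000 = 0.095 mg/cycle
Max = 0.98 mg/cycle
Passes: Yes


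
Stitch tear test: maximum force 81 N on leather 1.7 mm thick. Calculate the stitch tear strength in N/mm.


47.6 N/mm

Stitch tear strength = force / thickness
STS = 81 / 1.7 = 47.6 N/mm


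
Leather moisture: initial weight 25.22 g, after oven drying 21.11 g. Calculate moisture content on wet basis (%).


Moisture = 25.22 - 21.11 = 4.11 g
MC = 4.11 / 25.22 x 100 = 16.3%


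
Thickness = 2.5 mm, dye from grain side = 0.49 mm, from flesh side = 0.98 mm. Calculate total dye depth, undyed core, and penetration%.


Total dyed = 0.49 + 0.98 = 1.47 mm
Undyed core = 2.5 - 1.47 = 1.03 mm
Penetration = 1.47 / 2.5 x 100 = 58.8%


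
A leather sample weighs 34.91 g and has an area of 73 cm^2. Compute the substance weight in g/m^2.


4782.2 g/m^2

Substance weight = mass / area x 10000
SW = 34.91 / 73 x 10000
SW = 4782.2 g/m^2


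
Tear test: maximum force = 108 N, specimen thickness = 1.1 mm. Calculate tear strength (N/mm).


98.2 N/mm

Tear strength = force / thickness
Tear = 108 / 1.1 = 98.2 N/mm


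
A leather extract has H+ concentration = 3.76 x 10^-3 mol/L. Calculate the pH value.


pH = 2.42

pH = -log10[H+]
pH = -log10(3.76 x 10^-3) = 2.42


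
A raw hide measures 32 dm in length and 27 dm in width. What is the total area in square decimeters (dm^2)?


864 dm^2


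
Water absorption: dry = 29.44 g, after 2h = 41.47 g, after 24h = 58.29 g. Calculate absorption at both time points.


WA (2h) = (41.47 - 29.44) / 29.44 x 100 = 40.9%
WA (24h) = (58.29 - 29.44) / 29.44 x 100 = 98.0%


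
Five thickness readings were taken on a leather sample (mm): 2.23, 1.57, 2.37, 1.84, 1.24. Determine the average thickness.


1.85 mm


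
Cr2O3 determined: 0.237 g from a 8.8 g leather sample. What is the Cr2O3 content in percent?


2.69%


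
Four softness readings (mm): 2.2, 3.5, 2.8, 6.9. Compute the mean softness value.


Sum = 2.2 + 3.5 + 2.8 + 6.9
Mean = 15.4 / 4 = 3.85 mm


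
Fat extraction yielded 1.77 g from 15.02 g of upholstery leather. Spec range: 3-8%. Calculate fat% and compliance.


Fat content = 11.8%
Compliant: No


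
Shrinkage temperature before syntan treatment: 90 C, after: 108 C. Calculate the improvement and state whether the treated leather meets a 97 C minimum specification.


Improvement = 108 - 90 = 18 C
Spec check: 108 C >= 97 C? Yes


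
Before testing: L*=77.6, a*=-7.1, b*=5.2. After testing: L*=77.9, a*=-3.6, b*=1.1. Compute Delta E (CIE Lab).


dL = 77.9 - 77.6 = 0.3
da = -3.6 - (-7.1) = 3.5
db = 1.1 - 5.2 = -4.1
dE = sqrt((0.3)^2 + (3.5)^2 + (-4.1)^2) = 5.40


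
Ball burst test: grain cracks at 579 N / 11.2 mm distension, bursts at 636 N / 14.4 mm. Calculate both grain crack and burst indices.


Crack index = 51.7 N/mm
Burst index = 44.2 N/mm

Crack index = 579 / 11.2 = 51.7 N/mm
Burst index = 636 / 14.4 = 44.2 N/mm


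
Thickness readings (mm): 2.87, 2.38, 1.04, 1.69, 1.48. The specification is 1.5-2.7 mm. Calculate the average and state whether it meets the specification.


Sum = 9.46
Average = 9.46 / 5 = 1.89 mm
Specification range: 1.5 to 2.7 mm
Within spec: Yes


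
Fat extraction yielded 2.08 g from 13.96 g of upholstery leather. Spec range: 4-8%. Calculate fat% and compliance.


Fat% = 2.08 / 13.96 x 100 = 14.9%
Spec range: 4-8%
Compliant: No


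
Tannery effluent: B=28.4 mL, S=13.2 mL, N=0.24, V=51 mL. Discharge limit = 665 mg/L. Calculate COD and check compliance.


COD = (28.4 - 13.2) x 0.24 x 8000 / 51 = 572.2 mg/L
Limit: 665 mg/L
Compliant: Yes


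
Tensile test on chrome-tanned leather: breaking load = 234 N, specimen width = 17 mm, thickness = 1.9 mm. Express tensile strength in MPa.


Cross-section = 17 x 1.9 = 32.3 mm^2
TS = 234 / 32.3 = 7.24 MPa
(1 N/mm^2 = 1 MPa)


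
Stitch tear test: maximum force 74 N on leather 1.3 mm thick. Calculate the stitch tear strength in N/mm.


56.9 N/mm

Stitch tear strength = force / thickness
STS = 74 / 1.3 = 56.9 N/mm


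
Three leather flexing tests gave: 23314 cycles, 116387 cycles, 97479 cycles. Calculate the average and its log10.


Average = 79060 cycles
log10 = 4.90


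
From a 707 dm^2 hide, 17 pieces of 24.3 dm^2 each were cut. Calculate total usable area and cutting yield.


Usable area = 413.1 dm^2
Yield = 58.4%

Total usable = 17 x 24.3 = 413.1 dm^2
Yield = 413.1 / 707 x 100 = 58.4%


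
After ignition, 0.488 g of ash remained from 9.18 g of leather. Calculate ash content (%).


Ash% = 0.488 / 9.18 x 100
Ash% = 5.32%


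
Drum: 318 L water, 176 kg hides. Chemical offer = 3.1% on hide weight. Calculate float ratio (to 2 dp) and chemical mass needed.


Float ratio = 1.81
Chemical needed = 5.456 kg

Float ratio = 318 / 176 = 1.81
Chemical = 176 x 3.1 / 100 = 5.456 kg


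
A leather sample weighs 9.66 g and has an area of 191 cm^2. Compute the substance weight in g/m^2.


Substance weight = mass / area x 10000
SW = 9.66 / 191 x 10000
SW = 505.8 g/m^2


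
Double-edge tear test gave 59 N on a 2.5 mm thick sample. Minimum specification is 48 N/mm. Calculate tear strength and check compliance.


Tear strength = 23.6 N/mm
Compliant: No


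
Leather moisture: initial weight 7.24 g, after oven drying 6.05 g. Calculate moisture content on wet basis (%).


Moisture = 7.24 - 6.05 = 1.19 g
MC = 1.19 / 7.24 x 100 = 16.4%


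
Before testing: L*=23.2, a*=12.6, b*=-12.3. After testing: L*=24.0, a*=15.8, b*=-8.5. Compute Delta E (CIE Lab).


Delta E = 5.03

dL = 24.0 - 23.2 = 0.8
da = 15.8 - 12.6 = 3.2
db = -8.5 - (-12.3) = 3.8
dE = sqrt((0.8)^2 + (3.2)^2 + (3.8)^2) = 5.03


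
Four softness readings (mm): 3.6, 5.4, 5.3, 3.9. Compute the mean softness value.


4.55 mm

Sum = 3.6 + 5.4 + 5.3 + 3.9
Mean = 18.2 / 4 = 4.55 mm


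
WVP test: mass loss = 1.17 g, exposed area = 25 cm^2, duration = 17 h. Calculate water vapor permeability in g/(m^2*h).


27.53 g/(m^2*h)

WVP = mass_loss / (area x time) x 10000
WVP = 1.17 / (25 x 17) x 10000
WVP = 1.17 / 425 x 10000 = 27.53 g/(m^2*h)


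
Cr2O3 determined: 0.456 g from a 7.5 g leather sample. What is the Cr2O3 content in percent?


Cr2O3% = 0.456 / 7.5 x 100
Cr2O3% = 6.08%


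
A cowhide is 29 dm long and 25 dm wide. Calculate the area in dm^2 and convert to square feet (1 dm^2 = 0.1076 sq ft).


Area = 29 x 25 = 725 dm^2
Conversion: 725 x 0.1076 = 78.01 sq ft


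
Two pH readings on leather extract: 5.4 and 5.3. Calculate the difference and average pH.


Difference = |5.4 - 5.3| = 0.1
Average = (5.4 + 5.3) / 2 = 5.35


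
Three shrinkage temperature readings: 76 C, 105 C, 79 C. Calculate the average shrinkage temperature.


86.7 C

Average = (76 + 105 + 79) / 3
Average = 260 / 3 = 86.7 C


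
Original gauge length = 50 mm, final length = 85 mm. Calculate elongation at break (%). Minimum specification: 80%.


Elongation = 70.0%
Meets spec: No

Extension = 85 - 50 = 35 mm
Elongation = 35 / 50 x 100 = 70.0%
Minimum required: 80%
Meets specification: No


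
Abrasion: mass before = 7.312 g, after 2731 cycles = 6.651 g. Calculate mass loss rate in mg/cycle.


Mass loss = 7.312 - 6.651 = 0.661 g
Rate = 0.661 / 2731 x 1000 = 0.242 mg/cycle


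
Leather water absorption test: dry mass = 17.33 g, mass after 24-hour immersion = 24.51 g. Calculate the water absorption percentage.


Water absorbed = 24.51 - 17.33 = 7.18 g
WA% = 7.18 / 17.33 x 100 = 41.4%


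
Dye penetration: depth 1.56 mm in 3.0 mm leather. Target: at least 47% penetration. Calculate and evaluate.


Penetration = 52.0%
Meets target: Yes

Penetration = 1.56 / 3.0 x 100 = 52.0%
Target: 47%
Meets target: Yes


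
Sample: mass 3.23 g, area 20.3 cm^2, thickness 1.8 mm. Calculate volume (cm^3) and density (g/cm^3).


Volume = 3.654 cm^3
Density = 0.884 g/cm^3


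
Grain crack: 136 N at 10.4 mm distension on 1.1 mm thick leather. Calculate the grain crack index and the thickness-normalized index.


Crack index = 136 / 10.4 = 13.1 N/mm
Normalized = 13.1 / 1.1 = 11.9 N/mm per mm


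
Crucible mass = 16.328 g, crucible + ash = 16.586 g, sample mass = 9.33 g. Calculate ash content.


Ash mass = 0.258 g
Ash content = 2.77%

Ash mass = 16.586 - 16.328 = 0.258 g
Ash% = 0.258 / 9.33 x 100 = 2.77%


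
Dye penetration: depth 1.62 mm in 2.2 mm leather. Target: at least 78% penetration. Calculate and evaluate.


Penetration = 73.6%
Meets target: No

Penetration = 1.62 / 2.2 x 100 = 73.6%
Target: 78%
Meets target: No


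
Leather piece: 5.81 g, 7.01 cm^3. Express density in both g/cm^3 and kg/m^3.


0.829 g/cm^3
829 kg/m^3


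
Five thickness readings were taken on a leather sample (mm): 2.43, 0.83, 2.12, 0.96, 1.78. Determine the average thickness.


1.62 mm

Sum = 2.43 + 0.83 + 2.12 + 0.96 + 1.78 = 8.12
Average = 8.12 / 5 = 1.62 mm


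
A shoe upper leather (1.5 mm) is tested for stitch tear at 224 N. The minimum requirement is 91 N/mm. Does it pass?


STS = 224 / 1.5 = 149.3 N/mm
Minimum required: 91 N/mm
Passes: Yes


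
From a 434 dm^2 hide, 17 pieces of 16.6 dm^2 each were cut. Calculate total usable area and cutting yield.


Usable area = 282.2 dm^2
Yield = 65.0%

Total usable = 17 x 16.6 = 282.2 dm^2
Yield = 282.2 / 434 x 100 = 65.0%


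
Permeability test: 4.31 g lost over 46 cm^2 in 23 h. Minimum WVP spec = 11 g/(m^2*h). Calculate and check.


WVP = 4.31 / (46 x 23) x 10000 = 40.74 g/(m^2*h)
Minimum: 11 g/(m^2*h)
Meets spec: Yes


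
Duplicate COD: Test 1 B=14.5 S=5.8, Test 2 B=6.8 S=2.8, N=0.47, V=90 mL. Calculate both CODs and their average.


COD1 = 363.5 mg/L
COD2 = 167.1 mg/L
Average = 265.3 mg/L

COD1 = (14.5 - 5.8) x 0.47 x 8000 / 90 = 363.5 mg/L
COD2 = (6.8 - 2.8) x 0.47 x 8000 / 90 = 167.1 mg/L
Average = (363.5 + 167.1) / 2 = 265.3 mg/L


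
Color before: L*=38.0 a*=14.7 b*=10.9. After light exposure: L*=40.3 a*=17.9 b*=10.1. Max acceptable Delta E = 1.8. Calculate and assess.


Delta E = 4.02
Passes: No

dL = 2.3, da = 3.2, db = -0.8
dE = sqrt((2.3)^2 + (3.2)^2 + (-0.8)^2) = 4.02
Max = 1.8
Passes: No


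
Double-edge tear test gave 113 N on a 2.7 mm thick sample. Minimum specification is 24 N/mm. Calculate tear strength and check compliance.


Tear strength = 41.9 N/mm
Compliant: Yes

Tear strength = 113 / 2.7 = 41.9 N/mm
Required minimum = 24 N/mm
Compliant: Yes


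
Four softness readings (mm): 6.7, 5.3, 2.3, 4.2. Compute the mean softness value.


Sum = 6.7 + 5.3 + 2.3 + 4.2
Mean = 18.5 / 4 = 4.63 mm


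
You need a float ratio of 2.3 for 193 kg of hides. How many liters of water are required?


Water = hide weight x target ratio
Water = 193 x 2.3 = 443.9 L


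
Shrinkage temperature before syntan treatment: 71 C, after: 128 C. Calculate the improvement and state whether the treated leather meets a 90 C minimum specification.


Improvement = 57 C
Meets 90 C spec: Yes


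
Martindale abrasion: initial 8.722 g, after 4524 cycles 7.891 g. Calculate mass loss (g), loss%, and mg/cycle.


Loss = 8.722 - 7.891 = 0.831 g
Loss% = 0.831 / 8.722 x 100 = 9.53%
Rate = 0.831 / 4524 x 1000 = 0.184 mg/cycle


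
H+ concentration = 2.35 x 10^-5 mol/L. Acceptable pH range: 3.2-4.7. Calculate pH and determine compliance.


pH = 4.63
Compliant: Yes


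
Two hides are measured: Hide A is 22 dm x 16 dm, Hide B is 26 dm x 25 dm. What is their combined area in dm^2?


1002 dm^2

Hide A area = 22 x 16 = 352 dm^2
Hide B area = 26 x 25 = 650 dm^2
Total = 352 + 650 = 1002 dm^2


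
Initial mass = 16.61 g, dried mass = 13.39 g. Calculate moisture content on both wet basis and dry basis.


Wet basis = 19.4%
Dry basis = 24.0%

Moisture lost = 16.61 - 13.39 = 3.22 g
Wet basis MC = 3.22 / 16.61 x 100 = 19.4%
Dry basis MC = 3.22 / 13.39 x 100 = 24.0%


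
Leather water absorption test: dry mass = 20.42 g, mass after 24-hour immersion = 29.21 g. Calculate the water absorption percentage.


Water absorbed = 29.21 - 20.42 = 8.79 g
WA% = 8.79 / 20.42 x 100 = 43.0%


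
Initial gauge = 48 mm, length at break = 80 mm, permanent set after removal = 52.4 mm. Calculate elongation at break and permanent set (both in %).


Elongation at break = (80 - 48) / 48 x 100 = 66.7%
Permanent set = (52.4 - 48) / 48 x 100 = 9.2%


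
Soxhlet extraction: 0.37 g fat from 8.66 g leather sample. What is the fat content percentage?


4.3%

Fat content = 0.37 / 8.66 x 100
Fat = 4.3%


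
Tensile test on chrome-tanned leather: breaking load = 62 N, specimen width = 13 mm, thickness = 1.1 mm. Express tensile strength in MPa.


Cross-section = 13 x 1.1 = 14.3 mm^2
TS = 62 / 14.3 = 4.34 MPa
(1 N/mm^2 = 1 MPa)


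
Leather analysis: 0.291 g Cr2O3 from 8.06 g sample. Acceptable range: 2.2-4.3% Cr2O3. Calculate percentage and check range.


Cr2O3 = 3.61%
Within range: Yes


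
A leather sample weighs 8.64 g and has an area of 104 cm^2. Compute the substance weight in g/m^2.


830.8 g/m^2

Substance weight = mass / area x 10000
SW = 8.64 / 104 x 10000
SW = 830.8 g/m^2


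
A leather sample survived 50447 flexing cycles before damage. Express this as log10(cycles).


4.70


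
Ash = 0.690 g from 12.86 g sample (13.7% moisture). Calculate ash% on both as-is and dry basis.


As-is ash = 5.37%
Dry-basis ash = 6.22%


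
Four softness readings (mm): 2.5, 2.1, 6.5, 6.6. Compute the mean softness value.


Sum = 2.5 + 2.1 + 6.5 + 6.6
Mean = 17.7 / 4 = 4.43 mm


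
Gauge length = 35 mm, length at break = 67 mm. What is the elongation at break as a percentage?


91.4%

Extension = 67 - 35 = 32 mm
Elongation = 32 / 35 x 100 = 91.4%


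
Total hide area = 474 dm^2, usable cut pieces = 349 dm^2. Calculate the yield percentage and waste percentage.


Yield = 73.6%
Waste = 26.4%

Yield = 349 / 474 x 100 = 73.6%
Waste = 474 - 349 = 125 dm^2
Waste% = 100 - 73.6 = 26.4%


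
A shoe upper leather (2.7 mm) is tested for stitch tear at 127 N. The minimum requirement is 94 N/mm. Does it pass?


STS = 127 / 2.7 = 47.0 N/mm
Minimum required: 94 N/mm
Passes: No


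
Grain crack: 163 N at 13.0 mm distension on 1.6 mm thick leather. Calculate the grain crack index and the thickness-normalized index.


Crack index = 163 / 13.0 = 12.5 N/mm
Normalized = 12.5 / 1.6 = 7.8 N/mm per mm


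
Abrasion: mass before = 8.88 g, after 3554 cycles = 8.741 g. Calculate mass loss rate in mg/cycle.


Mass loss = 8.88 - 8.741 = 0.139 g
Rate = 0.139 / 3554 x 1000 = 0.039 mg/cycle


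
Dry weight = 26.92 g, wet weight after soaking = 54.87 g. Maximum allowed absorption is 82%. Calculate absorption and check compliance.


WA = (54.87 - 26.92) / 26.92 x 100 = 103.8%
Maximum allowed: 82%
Compliant: No


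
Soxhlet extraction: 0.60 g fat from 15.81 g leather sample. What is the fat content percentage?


3.8%

Fat content = 0.60 / 15.81 x 100
Fat = 3.8%


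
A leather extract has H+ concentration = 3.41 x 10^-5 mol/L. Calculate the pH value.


pH = 4.47

pH = -log10[H+]
pH = -log10(3.41 x 10^-5) = 4.47


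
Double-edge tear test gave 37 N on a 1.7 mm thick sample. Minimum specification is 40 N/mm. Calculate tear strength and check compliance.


Tear strength = 37 / 1.7 = 21.8 N/mm
Required minimum = 40 N/mm
Compliant: No


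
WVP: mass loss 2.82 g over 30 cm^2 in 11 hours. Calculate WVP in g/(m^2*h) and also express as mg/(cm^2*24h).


WVP = 85.45 g/(m^2*h)
Daily rate = 205.09 mg/(cm^2*24h)


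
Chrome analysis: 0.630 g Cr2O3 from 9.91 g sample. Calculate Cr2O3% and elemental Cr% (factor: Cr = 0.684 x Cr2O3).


Cr2O3 = 6.36%
Cr = 4.35%

Cr2O3% = 0.630 / 9.91 x 100 = 6.36%
Cr% = 6.36 x 0.684 = 4.35%


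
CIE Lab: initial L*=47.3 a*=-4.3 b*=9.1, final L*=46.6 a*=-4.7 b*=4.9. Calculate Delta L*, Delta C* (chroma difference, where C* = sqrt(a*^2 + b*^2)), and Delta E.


Delta L* = -0.7
Delta C* = -3.28
Delta E = 4.28

Delta L* = 46.6 - 47.3 = -0.7
C1* = sqrt((-4.3)^2 + (9.1)^2) = 10.065
C2* = sqrt((-4.7)^2 + (4.9)^2) = 6.790
Delta C* = 6.790 - 10.065 = -3.28
Delta E = sqrt((-0.7)^2 + (-0.4)^2 + (-4.2)^2) = 4.28


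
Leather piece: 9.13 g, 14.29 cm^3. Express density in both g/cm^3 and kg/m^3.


Density = 9.13 / 14.29 = 0.639 g/cm^3
Convert: 0.639 x 1000 = 639 kg/m^3


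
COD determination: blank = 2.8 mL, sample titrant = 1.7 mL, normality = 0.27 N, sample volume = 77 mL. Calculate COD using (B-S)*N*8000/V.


30.9 mg/L

COD = (2.8 - 1.7) x 0.27 x 8000 / 77
COD = 1.1 x 0.27 x 8000 / 77
COD = 30.9 mg/L


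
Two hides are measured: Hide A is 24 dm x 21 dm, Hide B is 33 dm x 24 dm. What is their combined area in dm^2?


Hide A area = 24 x 21 = 504 dm^2
Hide B area = 33 x 24 = 792 dm^2
Total = 504 + 792 = 1296 dm^2


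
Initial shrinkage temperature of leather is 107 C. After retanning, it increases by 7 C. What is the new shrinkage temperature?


114 C

New Ts = 107 + 7 = 114 C


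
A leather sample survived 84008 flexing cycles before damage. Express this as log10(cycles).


log10(84008) = 4.92


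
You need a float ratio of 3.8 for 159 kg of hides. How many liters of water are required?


604.2 L

Water = hide weight x target ratio
Water = 159 x 3.8 = 604.2 L


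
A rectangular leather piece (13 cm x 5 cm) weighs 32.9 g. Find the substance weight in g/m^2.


Area = 13 x 5 = 65 cm^2
SW = 32.9 / 65 x 10000 = 5061.5 g/m^2
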